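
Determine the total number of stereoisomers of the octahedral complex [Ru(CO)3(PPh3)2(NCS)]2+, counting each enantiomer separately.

An octahedron has six vertices in three trans pairs; every non-trans pair is cis.
The distinct arrangements are (3 in all): CO mer, PPh3 trans; CO mer, PPh3 cis; CO fac, PPh3 cis.
Each arrangement has an internal mirror plane or centre of symmetry, so none is chiral.

3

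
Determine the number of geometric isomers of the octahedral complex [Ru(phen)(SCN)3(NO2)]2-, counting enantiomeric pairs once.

The six octahedral sites form three mutually perpendicular trans pairs.
Each phen is bidentate and must span two cis positions.
The distinct arrangements are (2 in all): SCN fac; SCN mer.

2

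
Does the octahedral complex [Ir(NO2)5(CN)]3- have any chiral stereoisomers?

no

The six octahedral sites form three mutually perpendicular trans pairs.
Only one geometric arrangement is possible.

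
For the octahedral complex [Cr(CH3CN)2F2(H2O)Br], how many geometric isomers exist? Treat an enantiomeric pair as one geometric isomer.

6

An octahedron has six vertices in three trans pairs; every non-trans pair is cis.
There are 6 geometric isomers: CH3CN cis, F cis (3 arrangements, 2 chiral); CH3CN cis, F trans; CH3CN trans, F cis; CH3CN trans, F trans.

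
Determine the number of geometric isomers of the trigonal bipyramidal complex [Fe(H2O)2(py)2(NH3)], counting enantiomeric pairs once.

In a trigonal bipyramid the two axial positions differ from the three equatorial ones.
Systematic enumeration (placing each ligand type in turn and discarding arrangements equivalent by rotation or reflection) gives 5 geometric isomers.

5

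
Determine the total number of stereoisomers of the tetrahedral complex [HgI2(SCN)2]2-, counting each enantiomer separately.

In a tetrahedral complex all four positions are equivalent and every pair of ligands is adjacent — there is no cis/trans distinction.
Only one geometric arrangement is possible.

1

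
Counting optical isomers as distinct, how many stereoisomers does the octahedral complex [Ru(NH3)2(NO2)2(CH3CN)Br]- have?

The six octahedral sites form three mutually perpendicular trans pairs.
There are 6 geometric isomers: NH3 trans, NO2 trans; NH3 cis, NO2 cis (3 arrangements, 2 chiral); NH3 cis, NO2 trans; NH3 trans, NO2 cis.
Of these, 2 lack any improper symmetry element and so occur as enantiomeric pairs, giving 6 + 2 = 8 stereoisomers in total.

8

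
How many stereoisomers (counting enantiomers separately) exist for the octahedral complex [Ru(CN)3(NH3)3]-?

Working through the distinct placements yields 2 geometric isomers: CN mer; CN fac.
Each arrangement has an internal mirror plane or centre of symmetry, so none is chiral.

2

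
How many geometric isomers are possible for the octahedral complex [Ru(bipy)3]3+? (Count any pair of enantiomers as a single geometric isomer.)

In an octahedral complex each vertex has one trans partner and four cis neighbours.
Each bipy is bidentate and must span two cis positions.
Only one geometric arrangement is possible; it has no improper symmetry element, so it exists as a pair of enantiomers (2 stereoisomers).

1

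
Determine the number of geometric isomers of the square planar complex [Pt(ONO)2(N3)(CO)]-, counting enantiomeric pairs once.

2

A square has two trans pairs of vertices; adjacent vertices are cis.
Systematic placement gives 2 geometric isomers: ONO cis; ONO trans.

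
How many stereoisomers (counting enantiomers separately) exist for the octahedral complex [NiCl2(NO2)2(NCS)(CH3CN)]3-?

In an octahedral complex each vertex has one trans partner and four cis neighbours.
The distinct arrangements are (6 in all): Cl cis, NO2 trans; Cl cis, NO2 cis (3 arrangements, 2 chiral); Cl trans, NO2 trans; Cl trans, NO2 cis.
Of these, 2 lack any improper symmetry element and so occur as enantiomeric pairs, giving 6 + 2 = 8 stereoisomers in total.

8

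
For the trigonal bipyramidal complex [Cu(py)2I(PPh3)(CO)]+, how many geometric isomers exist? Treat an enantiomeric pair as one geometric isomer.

A trigonal bipyramid has two axial and three equatorial sites, which are chemically inequivalent.
Exhaustive case analysis gives 7 geometric isomers.

7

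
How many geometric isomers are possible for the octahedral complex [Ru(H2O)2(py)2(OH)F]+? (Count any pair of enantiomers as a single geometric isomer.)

In an octahedral complex each vertex has one trans partner and four cis neighbours.
Systematic placement gives 6 geometric isomers: H2O cis, py trans; H2O cis, py cis (3 arrangements, 2 chiral); H2O trans, py trans; H2O trans, py cis.

6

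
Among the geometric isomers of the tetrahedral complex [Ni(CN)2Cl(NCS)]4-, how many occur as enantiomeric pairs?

All four vertices of a tetrahedron are equivalent and mutually adjacent, so cis/trans isomerism cannot arise.
Only one geometric arrangement is possible.

0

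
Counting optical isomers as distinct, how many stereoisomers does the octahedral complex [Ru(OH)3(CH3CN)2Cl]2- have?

3

An octahedron has six vertices in three trans pairs; every non-trans pair is cis.
Systematic placement gives 3 geometric isomers: OH mer, CH3CN trans; OH mer, CH3CN cis; OH fac, CH3CN cis.
Each arrangement has an internal mirror plane or centre of symmetry, so none is chiral.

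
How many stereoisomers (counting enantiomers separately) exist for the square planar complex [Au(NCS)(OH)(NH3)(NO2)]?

In a square planar complex each vertex has one trans partner and two cis neighbours.
Systematic placement gives 3 geometric isomers: (NCS/NO2 trans, NH3/OH trans); (NCS/OH trans, NH3/NO2 trans); (NCS/NH3 trans, NO2/OH trans).
Each arrangement has an internal mirror plane or centre of symmetry, so none is chiral.

3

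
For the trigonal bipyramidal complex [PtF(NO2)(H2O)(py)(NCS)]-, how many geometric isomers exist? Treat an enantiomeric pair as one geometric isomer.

10

In a trigonal bipyramid the two axial positions differ from the three equatorial ones.
Exhaustive case analysis gives 10 geometric isomers.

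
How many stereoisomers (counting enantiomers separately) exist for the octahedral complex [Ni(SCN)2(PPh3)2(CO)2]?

6

The six octahedral sites form three mutually perpendicular trans pairs.
Working through the distinct placements yields 5 geometric isomers: SCN trans, PPh3 trans, CO trans; SCN cis, PPh3 cis, CO trans; SCN trans, PPh3 cis, CO cis; SCN cis, PPh3 cis, CO cis (chiral); SCN cis, PPh3 trans, CO cis.
One of these lacks any improper symmetry element and so occurs as an enantiomeric pair, giving 5 + 1 = 6 stereoisomers in total.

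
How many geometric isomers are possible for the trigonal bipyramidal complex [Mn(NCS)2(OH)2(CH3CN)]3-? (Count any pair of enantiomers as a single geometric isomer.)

A trigonal bipyramid has two axial and three equatorial sites, which are chemically inequivalent.
Systematic enumeration (placing each ligand type in turn and discarding arrangements equivalent by rotation or reflection) gives 5 geometric isomers.

5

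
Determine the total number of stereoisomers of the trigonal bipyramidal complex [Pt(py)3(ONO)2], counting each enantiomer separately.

In a trigonal bipyramid the two axial positions differ from the three equatorial ones.
Systematic placement gives 3 geometric isomers: ONO both axial; ONO one axial, one equatorial; ONO both equatorial.
Each arrangement has an internal mirror plane or centre of symmetry, so none is chiral.

3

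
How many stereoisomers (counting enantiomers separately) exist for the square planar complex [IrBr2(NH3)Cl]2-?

2

There are 2 geometric isomers: Br cis; Br trans.
Each arrangement has an internal mirror plane or centre of symmetry, so none is chiral.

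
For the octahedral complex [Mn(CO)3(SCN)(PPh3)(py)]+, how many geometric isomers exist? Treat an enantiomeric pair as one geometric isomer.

4

The six octahedral sites form three mutually perpendicular trans pairs.
Working through the distinct placements yields 4 geometric isomers: CO mer (3 arrangements); CO fac (chiral).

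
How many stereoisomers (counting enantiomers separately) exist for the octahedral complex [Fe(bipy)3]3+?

Each bipy is bidentate and must span two cis positions.
Only one geometric arrangement is possible; it has no improper symmetry element, so it exists as a pair of enantiomers (2 stereoisomers).

2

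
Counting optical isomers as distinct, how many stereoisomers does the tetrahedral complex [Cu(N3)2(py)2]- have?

1

Only one geometric arrangement is possible.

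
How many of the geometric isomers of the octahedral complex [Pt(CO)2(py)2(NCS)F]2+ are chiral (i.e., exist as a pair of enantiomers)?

In an octahedral complex each vertex has one trans partner and four cis neighbours.
Systematic placement gives 6 geometric isomers: CO trans, py trans; CO trans, py cis; CO cis, py trans; CO cis, py cis (3 arrangements, 2 chiral).
Of these, 2 lack any improper symmetry element and so occur as enantiomeric pairs, giving 6 + 2 = 8 stereoisomers in total.

2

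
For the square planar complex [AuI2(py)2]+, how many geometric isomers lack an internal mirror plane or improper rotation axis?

A square has two trans pairs of vertices; adjacent vertices are cis.
There are 2 geometric isomers: I cis; I trans.
Each arrangement has an internal mirror plane or centre of symmetry, so none is chiral.

0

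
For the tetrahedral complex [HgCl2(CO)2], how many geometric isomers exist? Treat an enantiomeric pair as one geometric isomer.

In a tetrahedral complex all four positions are equivalent and every pair of ligands is adjacent — there is no cis/trans distinction.
Only one geometric arrangement is possible.

1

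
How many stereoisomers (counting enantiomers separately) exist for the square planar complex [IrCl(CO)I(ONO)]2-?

A square has two trans pairs of vertices; adjacent vertices are cis.
The distinct arrangements are (3 in all): (CO/I trans, Cl/ONO trans); (CO/ONO trans, Cl/I trans); (CO/Cl trans, I/ONO trans).
Each arrangement has an internal mirror plane or centre of symmetry, so none is chiral.

3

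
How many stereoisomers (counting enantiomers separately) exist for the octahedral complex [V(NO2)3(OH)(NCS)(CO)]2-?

The six octahedral sites form three mutually perpendicular trans pairs.
Working through the distinct placements yields 4 geometric isomers: NO2 mer (3 arrangements); NO2 fac (chiral).
One of these lacks any improper symmetry element and so occurs as an enantiomeric pair, giving 4 + 1 = 5 stereoisomers in total.

5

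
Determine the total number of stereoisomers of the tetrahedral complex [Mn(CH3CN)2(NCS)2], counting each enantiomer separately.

1

In a tetrahedral complex all four positions are equivalent and every pair of ligands is adjacent — there is no cis/trans distinction.
Only one geometric arrangement is possible.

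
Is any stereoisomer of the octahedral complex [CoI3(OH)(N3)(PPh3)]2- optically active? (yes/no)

yes

An octahedron has six vertices in three trans pairs; every non-trans pair is cis.
There are 4 geometric isomers: I mer (3 arrangements); I fac (chiral).
One of these lacks any improper symmetry element and so occurs as an enantiomeric pair, giving 4 + 1 = 5 stereoisomers in total.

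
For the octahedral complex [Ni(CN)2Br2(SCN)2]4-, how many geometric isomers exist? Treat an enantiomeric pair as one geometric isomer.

The six octahedral sites form three mutually perpendicular trans pairs.
The distinct arrangements are (5 in all): CN trans, Br trans, SCN trans; CN cis, Br trans, SCN cis; CN cis, Br cis, SCN trans; CN cis, Br cis, SCN cis (chiral); CN trans, Br cis, SCN cis.

5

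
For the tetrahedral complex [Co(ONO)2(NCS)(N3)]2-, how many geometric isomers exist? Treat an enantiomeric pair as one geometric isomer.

1

In a tetrahedral complex all four positions are equivalent and every pair of ligands is adjacent — there is no cis/trans distinction.
Only one geometric arrangement is possible.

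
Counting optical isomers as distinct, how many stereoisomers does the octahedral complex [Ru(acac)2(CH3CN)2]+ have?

The six octahedral sites form three mutually perpendicular trans pairs.
Each acac is bidentate and must span two cis positions.
Systematic placement gives 2 geometric isomers: CH3CN trans; CH3CN cis (chiral).
One of these lacks any improper symmetry element and so occurs as an enantiomeric pair, giving 2 + 1 = 3 stereoisomers in total.

3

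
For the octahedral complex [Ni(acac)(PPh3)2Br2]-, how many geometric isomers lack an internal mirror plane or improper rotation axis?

1

Each acac is bidentate and must span two cis positions.
The distinct arrangements are (3 in all): PPh3 cis, Br trans; PPh3 cis, Br cis (chiral); PPh3 trans, Br cis.
One of these lacks any improper symmetry element and so occurs as an enantiomeric pair, giving 3 + 1 = 4 stereoisomers in total.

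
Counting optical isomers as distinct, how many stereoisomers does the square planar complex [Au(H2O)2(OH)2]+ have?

2

In a square planar complex each vertex has one trans partner and two cis neighbours.
Working through the distinct placements yields 2 geometric isomers: H2O cis; H2O trans.
Each arrangement has an internal mirror plane or centre of symmetry, so none is chiral.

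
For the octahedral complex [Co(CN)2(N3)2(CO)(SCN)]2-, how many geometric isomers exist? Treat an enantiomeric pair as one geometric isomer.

The six octahedral sites form three mutually perpendicular trans pairs.
There are 6 geometric isomers: CN trans, N3 cis; CN trans, N3 trans; CN cis, N3 cis (3 arrangements, 2 chiral); CN cis, N3 trans.

6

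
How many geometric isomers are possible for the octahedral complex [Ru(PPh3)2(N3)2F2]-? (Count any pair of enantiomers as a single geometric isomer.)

In an octahedral complex each vertex has one trans partner and four cis neighbours.
There are 5 geometric isomers: PPh3 trans, N3 trans, F trans; PPh3 cis, N3 cis, F trans; PPh3 trans, N3 cis, F cis; PPh3 cis, N3 cis, F cis (chiral); PPh3 cis, N3 trans, F cis.

5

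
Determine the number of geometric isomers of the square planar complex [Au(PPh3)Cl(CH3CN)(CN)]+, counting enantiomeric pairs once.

3

Systematic placement gives 3 geometric isomers: (CH3CN/Cl trans, CN/PPh3 trans); (CH3CN/PPh3 trans, CN/Cl trans); (CH3CN/CN trans, Cl/PPh3 trans).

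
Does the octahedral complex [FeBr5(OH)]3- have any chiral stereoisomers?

no

The six octahedral sites form three mutually perpendicular trans pairs.
Only one geometric arrangement is possible.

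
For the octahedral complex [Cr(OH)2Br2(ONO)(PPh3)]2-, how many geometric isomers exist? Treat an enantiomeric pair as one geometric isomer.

The six octahedral sites form three mutually perpendicular trans pairs.
Systematic placement gives 6 geometric isomers: OH trans, Br trans; OH cis, Br trans; OH cis, Br cis (3 arrangements, 2 chiral); OH trans, Br cis.

6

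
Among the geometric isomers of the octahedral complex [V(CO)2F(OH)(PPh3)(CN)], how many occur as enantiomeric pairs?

Placing the ligands in turn and identifying arrangements related by rotation or reflection leaves 9 distinct geometric isomers.
Of these, 6 lack any improper symmetry element and so occur as enantiomeric pairs, giving 9 + 6 = 15 stereoisomers in total.

6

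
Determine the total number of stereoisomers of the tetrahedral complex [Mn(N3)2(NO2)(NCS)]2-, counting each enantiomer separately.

In a tetrahedral complex all four positions are equivalent and every pair of ligands is adjacent — there is no cis/trans distinction.
Only one geometric arrangement is possible.

1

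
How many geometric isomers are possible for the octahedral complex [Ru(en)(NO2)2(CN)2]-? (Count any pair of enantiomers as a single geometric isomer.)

3

An octahedron has six vertices in three trans pairs; every non-trans pair is cis.
Each en is bidentate and must span two cis positions.
There are 3 geometric isomers: NO2 cis, CN trans; NO2 cis, CN cis (chiral); NO2 trans, CN cis.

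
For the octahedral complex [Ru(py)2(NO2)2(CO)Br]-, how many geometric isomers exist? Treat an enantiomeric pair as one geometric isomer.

6

In an octahedral complex each vertex has one trans partner and four cis neighbours.
There are 6 geometric isomers: py trans, NO2 trans; py cis, NO2 cis (3 arrangements, 2 chiral); py trans, NO2 cis; py cis, NO2 trans.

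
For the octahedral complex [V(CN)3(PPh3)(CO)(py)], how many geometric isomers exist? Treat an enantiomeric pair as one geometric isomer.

Working through the distinct placements yields 4 geometric isomers: CN mer (3 arrangements); CN fac (chiral).

4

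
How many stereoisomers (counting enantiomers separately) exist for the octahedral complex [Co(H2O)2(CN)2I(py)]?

8

There are 6 geometric isomers: H2O trans, CN trans; H2O cis, CN trans; H2O cis, CN cis (3 arrangements, 2 chiral); H2O trans, CN cis.
Of these, 2 lack any improper symmetry element and so occur as enantiomeric pairs, giving 6 + 2 = 8 stereoisomers in total.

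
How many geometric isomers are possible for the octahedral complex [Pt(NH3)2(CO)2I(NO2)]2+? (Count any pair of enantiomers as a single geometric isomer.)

An octahedron has six vertices in three trans pairs; every non-trans pair is cis.
The distinct arrangements are (6 in all): NH3 cis, CO trans; NH3 trans, CO trans; NH3 cis, CO cis (3 arrangements, 2 chiral); NH3 trans, CO cis.

6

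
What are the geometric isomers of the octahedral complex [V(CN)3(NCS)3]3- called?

In an octahedral complex each vertex has one trans partner and four cis neighbours.
There are 2 geometric isomers: CN mer; CN fac.

fac and mer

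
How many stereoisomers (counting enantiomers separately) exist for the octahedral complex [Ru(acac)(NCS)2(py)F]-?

6

The six octahedral sites form three mutually perpendicular trans pairs.
Each acac is bidentate and must span two cis positions.
Working through the distinct placements yields 4 geometric isomers: NCS cis (3 arrangements, 2 chiral); NCS trans.
Of these, 2 lack any improper symmetry element and so occur as enantiomeric pairs, giving 4 + 2 = 6 stereoisomers in total.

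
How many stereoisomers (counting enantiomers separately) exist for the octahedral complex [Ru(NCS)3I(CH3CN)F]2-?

5

In an octahedral complex each vertex has one trans partner and four cis neighbours.
There are 4 geometric isomers: NCS mer (3 arrangements); NCS fac (chiral).
One of these lacks any improper symmetry element and so occurs as an enantiomeric pair, giving 4 + 1 = 5 stereoisomers in total.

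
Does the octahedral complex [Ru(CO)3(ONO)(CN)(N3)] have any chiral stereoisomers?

yes

In an octahedral complex each vertex has one trans partner and four cis neighbours.
The distinct arrangements are (4 in all): CO mer (3 arrangements); CO fac (chiral).
One of these lacks any improper symmetry element and so occurs as an enantiomeric pair, giving 4 + 1 = 5 stereoisomers in total.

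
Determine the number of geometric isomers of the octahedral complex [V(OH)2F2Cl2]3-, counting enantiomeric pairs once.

An octahedron has six vertices in three trans pairs; every non-trans pair is cis.
Working through the distinct placements yields 5 geometric isomers: OH trans, F trans, Cl trans; OH cis, F cis, Cl trans; OH trans, F cis, Cl cis; OH cis, F cis, Cl cis (chiral); OH cis, F trans, Cl cis.

5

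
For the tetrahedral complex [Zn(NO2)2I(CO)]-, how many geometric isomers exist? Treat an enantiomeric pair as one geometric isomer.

1

Only one geometric arrangement is possible.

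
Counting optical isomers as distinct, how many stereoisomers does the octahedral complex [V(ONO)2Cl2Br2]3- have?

There are 5 geometric isomers: ONO trans, Cl trans, Br trans; ONO cis, Cl cis, Br trans; ONO trans, Cl cis, Br cis; ONO cis, Cl cis, Br cis (chiral); ONO cis, Cl trans, Br cis.
One of these lacks any improper symmetry element and so occurs as an enantiomeric pair, giving 5 + 1 = 6 stereoisomers in total.

6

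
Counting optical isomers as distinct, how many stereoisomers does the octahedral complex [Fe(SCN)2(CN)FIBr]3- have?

15

The six octahedral sites form three mutually perpendicular trans pairs.
Exhaustive case analysis gives 9 geometric isomers.
Of these, 6 lack any improper symmetry element and so occur as enantiomeric pairs, giving 9 + 6 = 15 stereoisomers in total.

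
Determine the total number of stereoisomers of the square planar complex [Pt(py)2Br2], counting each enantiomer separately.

The distinct arrangements are (2 in all): py cis; py trans.
Each arrangement has an internal mirror plane or centre of symmetry, so none is chiral.

2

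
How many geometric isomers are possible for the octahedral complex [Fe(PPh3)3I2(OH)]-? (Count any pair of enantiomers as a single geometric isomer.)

An octahedron has six vertices in three trans pairs; every non-trans pair is cis.
Working through the distinct placements yields 3 geometric isomers: PPh3 mer, I trans; PPh3 mer, I cis; PPh3 fac, I cis.

3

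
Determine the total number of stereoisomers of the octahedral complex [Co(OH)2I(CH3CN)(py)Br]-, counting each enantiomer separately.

Systematic enumeration (placing each ligand type in turn and discarding arrangements equivalent by rotation or reflection) gives 9 geometric isomers.
Of these, 6 lack any improper symmetry element and so occur as enantiomeric pairs, giving 9 + 6 = 15 stereoisomers in total.

15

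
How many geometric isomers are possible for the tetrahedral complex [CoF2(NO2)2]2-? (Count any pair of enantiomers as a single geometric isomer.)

1

In a tetrahedral complex all four positions are equivalent and every pair of ligands is adjacent — there is no cis/trans distinction.
Only one geometric arrangement is possible.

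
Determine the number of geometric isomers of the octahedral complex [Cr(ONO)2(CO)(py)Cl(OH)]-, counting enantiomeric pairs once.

9

The six octahedral sites form three mutually perpendicular trans pairs.
Placing the ligands in turn and identifying arrangements related by rotation or reflection leaves 9 distinct geometric isomers.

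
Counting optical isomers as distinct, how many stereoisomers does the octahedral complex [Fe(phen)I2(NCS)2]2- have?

4

The six octahedral sites form three mutually perpendicular trans pairs.
Each phen is bidentate and must span two cis positions.
Systematic placement gives 3 geometric isomers: I trans, NCS cis; I cis, NCS cis (chiral); I cis, NCS trans.
One of these lacks any improper symmetry element and so occurs as an enantiomeric pair, giving 3 + 1 = 4 stereoisomers in total.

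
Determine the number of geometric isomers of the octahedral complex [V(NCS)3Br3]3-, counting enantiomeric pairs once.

2

In an octahedral complex each vertex has one trans partner and four cis neighbours.
Working through the distinct placements yields 2 geometric isomers: NCS mer; NCS fac.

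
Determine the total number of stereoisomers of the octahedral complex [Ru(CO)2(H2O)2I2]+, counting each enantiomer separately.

In an octahedral complex each vertex has one trans partner and four cis neighbours.
There are 5 geometric isomers: CO trans, H2O trans, I trans; CO trans, H2O cis, I cis; CO cis, H2O cis, I trans; CO cis, H2O cis, I cis (chiral); CO cis, H2O trans, I cis.
One of these lacks any improper symmetry element and so occurs as an enantiomeric pair, giving 5 + 1 = 6 stereoisomers in total.

6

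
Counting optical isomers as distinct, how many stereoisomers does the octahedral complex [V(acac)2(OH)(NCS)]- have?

3

In an octahedral complex each vertex has one trans partner and four cis neighbours.
Each acac is bidentate and must span two cis positions.
Systematic placement gives 2 geometric isomers: OH and NCS mutually trans; OH and NCS mutually cis (chiral).
One of these lacks any improper symmetry element and so occurs as an enantiomeric pair, giving 2 + 1 = 3 stereoisomers in total.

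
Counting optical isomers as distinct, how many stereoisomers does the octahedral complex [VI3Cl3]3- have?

2

Working through the distinct placements yields 2 geometric isomers: I mer; I fac.
Each arrangement has an internal mirror plane or centre of symmetry, so none is chiral.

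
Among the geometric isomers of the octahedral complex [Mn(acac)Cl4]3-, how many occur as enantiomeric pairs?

0

The six octahedral sites form three mutually perpendicular trans pairs.
Each acac is bidentate and must span two cis positions.
Only one geometric arrangement is possible.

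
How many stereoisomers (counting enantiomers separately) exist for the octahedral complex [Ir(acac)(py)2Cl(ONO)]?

The six octahedral sites form three mutually perpendicular trans pairs.
Each acac is bidentate and must span two cis positions.
Working through the distinct placements yields 4 geometric isomers: py cis (3 arrangements, 2 chiral); py trans.
Of these, 2 lack any improper symmetry element and so occur as enantiomeric pairs, giving 4 + 2 = 6 stereoisomers in total.

6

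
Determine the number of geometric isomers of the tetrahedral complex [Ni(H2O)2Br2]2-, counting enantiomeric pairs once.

Only one geometric arrangement is possible.

1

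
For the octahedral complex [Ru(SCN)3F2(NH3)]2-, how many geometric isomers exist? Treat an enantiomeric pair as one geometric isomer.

3

An octahedron has six vertices in three trans pairs; every non-trans pair is cis.
Working through the distinct placements yields 3 geometric isomers: SCN mer, F trans; SCN mer, F cis; SCN fac, F cis.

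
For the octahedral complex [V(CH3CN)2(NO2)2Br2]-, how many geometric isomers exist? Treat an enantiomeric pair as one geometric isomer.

5

Systematic placement gives 5 geometric isomers: CH3CN trans, NO2 trans, Br trans; CH3CN cis, NO2 cis, Br trans; CH3CN cis, NO2 trans, Br cis; CH3CN cis, NO2 cis, Br cis (chiral); CH3CN trans, NO2 cis, Br cis.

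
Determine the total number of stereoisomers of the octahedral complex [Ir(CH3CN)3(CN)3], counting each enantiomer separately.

In an octahedral complex each vertex has one trans partner and four cis neighbours.
There are 2 geometric isomers: CH3CN mer; CH3CN fac.
Each arrangement has an internal mirror plane or centre of symmetry, so none is chiral.

2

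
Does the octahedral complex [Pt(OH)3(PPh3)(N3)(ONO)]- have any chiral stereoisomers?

The six octahedral sites form three mutually perpendicular trans pairs.
Systematic placement gives 4 geometric isomers: OH mer (3 arrangements); OH fac (chiral).
One of these lacks any improper symmetry element and so occurs as an enantiomeric pair, giving 4 + 1 = 5 stereoisomers in total.

yes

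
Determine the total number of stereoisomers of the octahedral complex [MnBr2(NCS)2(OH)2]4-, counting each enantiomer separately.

6

There are 5 geometric isomers: Br trans, NCS trans, OH trans; Br trans, NCS cis, OH cis; Br cis, NCS cis, OH trans; Br cis, NCS cis, OH cis (chiral); Br cis, NCS trans, OH cis.
One of these lacks any improper symmetry element and so occurs as an enantiomeric pair, giving 5 + 1 = 6 stereoisomers in total.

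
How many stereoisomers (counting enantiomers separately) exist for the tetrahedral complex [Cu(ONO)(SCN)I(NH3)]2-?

2

All four vertices of a tetrahedron are equivalent and mutually adjacent, so cis/trans isomerism cannot arise.
Only one geometric arrangement is possible; it has no improper symmetry element, so it exists as a pair of enantiomers (2 stereoisomers).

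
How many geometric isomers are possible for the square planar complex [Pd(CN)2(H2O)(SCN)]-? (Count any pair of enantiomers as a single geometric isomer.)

2

A square has two trans pairs of vertices; adjacent vertices are cis.
The distinct arrangements are (2 in all): CN cis; CN trans.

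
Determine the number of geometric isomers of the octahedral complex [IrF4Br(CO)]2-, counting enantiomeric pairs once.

In an octahedral complex each vertex has one trans partner and four cis neighbours.
Systematic placement gives 2 geometric isomers: Br and CO mutually trans; Br and CO mutually cis.

2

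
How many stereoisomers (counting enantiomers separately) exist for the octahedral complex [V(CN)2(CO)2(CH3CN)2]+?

The six octahedral sites form three mutually perpendicular trans pairs.
Systematic placement gives 5 geometric isomers: CN trans, CO trans, CH3CN trans; CN cis, CO cis, CH3CN trans; CN cis, CO trans, CH3CN cis; CN cis, CO cis, CH3CN cis (chiral); CN trans, CO cis, CH3CN cis.
One of these lacks any improper symmetry element and so occurs as an enantiomeric pair, giving 5 + 1 = 6 stereoisomers in total.

6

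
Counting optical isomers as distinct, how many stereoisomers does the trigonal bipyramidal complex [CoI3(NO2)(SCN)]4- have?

4

In a trigonal bipyramid the two axial positions differ from the three equatorial ones.
Working through the distinct placements yields 4 geometric isomers: NO2 equatorial, SCN equatorial; NO2 axial, SCN equatorial; NO2 equatorial, SCN axial; NO2 axial, SCN axial.
Each arrangement has an internal mirror plane or centre of symmetry, so none is chiral.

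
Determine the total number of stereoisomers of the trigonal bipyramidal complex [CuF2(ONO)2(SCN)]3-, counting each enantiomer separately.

6

A trigonal bipyramid has two axial and three equatorial sites, which are chemically inequivalent.
Systematic enumeration (placing each ligand type in turn and discarding arrangements equivalent by rotation or reflection) gives 5 geometric isomers.
One of these lacks any improper symmetry element and so occurs as an enantiomeric pair, giving 5 + 1 = 6 stereoisomers in total.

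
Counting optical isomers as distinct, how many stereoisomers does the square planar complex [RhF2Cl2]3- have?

A square has two trans pairs of vertices; adjacent vertices are cis.
Working through the distinct placements yields 2 geometric isomers: F cis; F trans.
Each arrangement has an internal mirror plane or centre of symmetry, so none is chiral.

2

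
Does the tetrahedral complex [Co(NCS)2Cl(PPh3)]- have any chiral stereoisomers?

no

In a tetrahedral complex all four positions are equivalent and every pair of ligands is adjacent — there is no cis/trans distinction.
Only one geometric arrangement is possible.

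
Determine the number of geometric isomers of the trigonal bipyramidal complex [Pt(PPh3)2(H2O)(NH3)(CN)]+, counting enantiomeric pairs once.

Systematic enumeration (placing each ligand type in turn and discarding arrangements equivalent by rotation or reflection) gives 7 geometric isomers.

7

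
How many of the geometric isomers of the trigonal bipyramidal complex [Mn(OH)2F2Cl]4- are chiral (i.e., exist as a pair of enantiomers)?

In a trigonal bipyramid the two axial positions differ from the three equatorial ones.
Placing the ligands in turn and identifying arrangements related by rotation or reflection leaves 5 distinct geometric isomers.
One of these lacks any improper symmetry element and so occurs as an enantiomeric pair, giving 5 + 1 = 6 stereoisomers in total.

1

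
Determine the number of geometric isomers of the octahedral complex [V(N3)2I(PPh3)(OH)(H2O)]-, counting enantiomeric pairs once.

In an octahedral complex each vertex has one trans partner and four cis neighbours.
Systematic enumeration (placing each ligand type in turn and discarding arrangements equivalent by rotation or reflection) gives 9 geometric isomers.

9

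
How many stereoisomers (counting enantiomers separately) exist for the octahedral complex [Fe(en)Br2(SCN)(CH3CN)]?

An octahedron has six vertices in three trans pairs; every non-trans pair is cis.
Each en is bidentate and must span two cis positions.
Working through the distinct placements yields 4 geometric isomers: Br trans; Br cis (3 arrangements, 2 chiral).
Of these, 2 lack any improper symmetry element and so occur as enantiomeric pairs, giving 4 + 2 = 6 stereoisomers in total.

6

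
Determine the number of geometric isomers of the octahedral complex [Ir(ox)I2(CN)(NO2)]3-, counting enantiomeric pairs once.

4

In an octahedral complex each vertex has one trans partner and four cis neighbours.
Each ox is bidentate and must span two cis positions.
Systematic placement gives 4 geometric isomers: I cis (3 arrangements, 2 chiral); I trans.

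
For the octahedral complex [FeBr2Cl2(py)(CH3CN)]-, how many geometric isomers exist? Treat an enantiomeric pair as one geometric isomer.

In an octahedral complex each vertex has one trans partner and four cis neighbours.
Working through the distinct placements yields 6 geometric isomers: Br trans, Cl cis; Br trans, Cl trans; Br cis, Cl cis (3 arrangements, 2 chiral); Br cis, Cl trans.

6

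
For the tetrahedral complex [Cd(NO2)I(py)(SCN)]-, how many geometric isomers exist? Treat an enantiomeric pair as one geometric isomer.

Only one geometric arrangement is possible; it has no improper symmetry element, so it exists as a pair of enantiomers (2 stereoisomers).

1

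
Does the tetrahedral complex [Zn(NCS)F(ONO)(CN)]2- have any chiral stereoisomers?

Only one geometric arrangement is possible; it has no improper symmetry element, so it exists as a pair of enantiomers (2 stereoisomers).

yes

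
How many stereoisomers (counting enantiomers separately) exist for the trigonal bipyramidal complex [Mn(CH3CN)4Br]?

2

A trigonal bipyramid has two axial and three equatorial sites, which are chemically inequivalent.
Working through the distinct placements yields 2 geometric isomers: Br axial; Br equatorial.
Each arrangement has an internal mirror plane or centre of symmetry, so none is chiral.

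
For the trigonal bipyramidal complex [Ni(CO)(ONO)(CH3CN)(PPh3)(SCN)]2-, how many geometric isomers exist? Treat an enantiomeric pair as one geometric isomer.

A trigonal bipyramid has two axial and three equatorial sites, which are chemically inequivalent.
Placing the ligands in turn and identifying arrangements related by rotation or reflection leaves 10 distinct geometric isomers.

10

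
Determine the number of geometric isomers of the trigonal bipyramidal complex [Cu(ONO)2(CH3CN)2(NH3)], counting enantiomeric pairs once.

5

A trigonal bipyramid has two axial and three equatorial sites, which are chemically inequivalent.
Systematic enumeration (placing each ligand type in turn and discarding arrangements equivalent by rotation or reflection) gives 5 geometric isomers.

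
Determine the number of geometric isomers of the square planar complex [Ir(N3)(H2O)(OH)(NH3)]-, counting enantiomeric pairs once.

In a square planar complex each vertex has one trans partner and two cis neighbours.
The distinct arrangements are (3 in all): (H2O/NH3 trans, N3/OH trans); (H2O/OH trans, N3/NH3 trans); (H2O/N3 trans, NH3/OH trans).

3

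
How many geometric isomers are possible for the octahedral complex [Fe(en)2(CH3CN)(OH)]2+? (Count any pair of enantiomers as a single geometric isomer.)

2

The six octahedral sites form three mutually perpendicular trans pairs.
Each en is bidentate and must span two cis positions.
The distinct arrangements are (2 in all): CH3CN and OH mutually trans; CH3CN and OH mutually cis (chiral).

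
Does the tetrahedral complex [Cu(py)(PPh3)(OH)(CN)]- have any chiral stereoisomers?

Only one geometric arrangement is possible; it has no improper symmetry element, so it exists as a pair of enantiomers (2 stereoisomers).

yes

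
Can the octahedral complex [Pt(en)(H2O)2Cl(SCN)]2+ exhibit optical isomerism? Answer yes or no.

yes

The six octahedral sites form three mutually perpendicular trans pairs.
Each en is bidentate and must span two cis positions.
There are 4 geometric isomers: H2O cis (3 arrangements, 2 chiral); H2O trans.
Of these, 2 lack any improper symmetry element and so occur as enantiomeric pairs, giving 4 + 2 = 6 stereoisomers in total.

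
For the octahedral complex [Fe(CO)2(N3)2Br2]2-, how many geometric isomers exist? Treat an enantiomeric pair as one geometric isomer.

The six octahedral sites form three mutually perpendicular trans pairs.
There are 5 geometric isomers: CO trans, N3 trans, Br trans; CO cis, N3 cis, Br trans; CO cis, N3 trans, Br cis; CO cis, N3 cis, Br cis (chiral); CO trans, N3 cis, Br cis.

5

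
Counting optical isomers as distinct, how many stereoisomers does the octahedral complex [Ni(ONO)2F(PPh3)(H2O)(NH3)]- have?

The six octahedral sites form three mutually perpendicular trans pairs.
Placing the ligands in turn and identifying arrangements related by rotation or reflection leaves 9 distinct geometric isomers.
Of these, 6 lack any improper symmetry element and so occur as enantiomeric pairs, giving 9 + 6 = 15 stereoisomers in total.

15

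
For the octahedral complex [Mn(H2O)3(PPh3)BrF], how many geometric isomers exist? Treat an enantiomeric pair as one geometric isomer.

The six octahedral sites form three mutually perpendicular trans pairs.
There are 4 geometric isomers: H2O mer (3 arrangements); H2O fac (chiral).

4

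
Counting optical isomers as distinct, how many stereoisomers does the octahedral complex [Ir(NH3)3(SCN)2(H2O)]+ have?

3

An octahedron has six vertices in three trans pairs; every non-trans pair is cis.
Systematic placement gives 3 geometric isomers: NH3 mer, SCN trans; NH3 fac, SCN cis; NH3 mer, SCN cis.
Each arrangement has an internal mirror plane or centre of symmetry, so none is chiral.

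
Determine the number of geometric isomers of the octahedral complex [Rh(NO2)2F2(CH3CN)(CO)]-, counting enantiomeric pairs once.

In an octahedral complex each vertex has one trans partner and four cis neighbours.
There are 6 geometric isomers: NO2 trans, F trans; NO2 cis, F cis (3 arrangements, 2 chiral); NO2 trans, F cis; NO2 cis, F trans.

6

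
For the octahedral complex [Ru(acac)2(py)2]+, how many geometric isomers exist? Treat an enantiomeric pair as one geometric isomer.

2

An octahedron has six vertices in three trans pairs; every non-trans pair is cis.
Each acac is bidentate and must span two cis positions.
Working through the distinct placements yields 2 geometric isomers: py trans; py cis (chiral).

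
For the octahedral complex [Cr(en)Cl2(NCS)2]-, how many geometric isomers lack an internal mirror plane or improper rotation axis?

1

In an octahedral complex each vertex has one trans partner and four cis neighbours.
Each en is bidentate and must span two cis positions.
There are 3 geometric isomers: Cl trans, NCS cis; Cl cis, NCS cis (chiral); Cl cis, NCS trans.
One of these lacks any improper symmetry element and so occurs as an enantiomeric pair, giving 3 + 1 = 4 stereoisomers in total.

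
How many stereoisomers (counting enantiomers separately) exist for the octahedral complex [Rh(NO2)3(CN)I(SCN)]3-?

5

The six octahedral sites form three mutually perpendicular trans pairs.
Systematic placement gives 4 geometric isomers: NO2 mer (3 arrangements); NO2 fac (chiral).
One of these lacks any improper symmetry element and so occurs as an enantiomeric pair, giving 4 + 1 = 5 stereoisomers in total.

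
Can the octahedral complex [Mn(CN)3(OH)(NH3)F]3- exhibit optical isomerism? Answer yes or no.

The six octahedral sites form three mutually perpendicular trans pairs.
There are 4 geometric isomers: CN mer (3 arrangements); CN fac (chiral).
One of these lacks any improper symmetry element and so occurs as an enantiomeric pair, giving 4 + 1 = 5 stereoisomers in total.

yes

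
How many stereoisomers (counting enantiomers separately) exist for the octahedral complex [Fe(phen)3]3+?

2

In an octahedral complex each vertex has one trans partner and four cis neighbours.
Each phen is bidentate and must span two cis positions.
Only one geometric arrangement is possible; it has no improper symmetry element, so it exists as a pair of enantiomers (2 stereoisomers).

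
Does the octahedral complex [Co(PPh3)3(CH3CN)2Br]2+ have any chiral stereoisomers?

no

There are 3 geometric isomers: PPh3 mer, CH3CN cis; PPh3 mer, CH3CN trans; PPh3 fac, CH3CN cis.
Each arrangement has an internal mirror plane or centre of symmetry, so none is chiral.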